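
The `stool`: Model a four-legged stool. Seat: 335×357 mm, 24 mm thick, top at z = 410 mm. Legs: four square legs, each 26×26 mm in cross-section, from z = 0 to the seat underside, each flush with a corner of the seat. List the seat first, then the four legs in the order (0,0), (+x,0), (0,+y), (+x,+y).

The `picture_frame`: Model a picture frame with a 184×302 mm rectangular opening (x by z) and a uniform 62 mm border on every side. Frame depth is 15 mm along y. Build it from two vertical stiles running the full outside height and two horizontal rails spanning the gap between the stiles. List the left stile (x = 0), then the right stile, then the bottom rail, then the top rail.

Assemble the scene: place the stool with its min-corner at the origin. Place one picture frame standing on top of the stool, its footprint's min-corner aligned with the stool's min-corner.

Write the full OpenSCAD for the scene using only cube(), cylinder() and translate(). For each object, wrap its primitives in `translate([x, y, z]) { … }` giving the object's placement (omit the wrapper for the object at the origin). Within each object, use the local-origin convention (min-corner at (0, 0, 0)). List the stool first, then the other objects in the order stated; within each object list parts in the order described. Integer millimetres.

translate([0, 0, 386]) cube([335, 357, 24]);
cube([26, 26, 386]);
translate([309, 0, 0]) cube([26, 26, 386]);
translate([0, 331, 0]) cube([26, 26, 386]);
translate([309, 331, 0]) cube([26, 26, 386]);
translate([0, 0, 410]) {
  cube([62, 15, 426]);
  translate([246, 0, 0]) cube([62, 15, 426]);
  translate([62, 0, 0]) cube([184, 15, 62]);
  translate([62, 0, 364]) cube([184, 15, 62]);
}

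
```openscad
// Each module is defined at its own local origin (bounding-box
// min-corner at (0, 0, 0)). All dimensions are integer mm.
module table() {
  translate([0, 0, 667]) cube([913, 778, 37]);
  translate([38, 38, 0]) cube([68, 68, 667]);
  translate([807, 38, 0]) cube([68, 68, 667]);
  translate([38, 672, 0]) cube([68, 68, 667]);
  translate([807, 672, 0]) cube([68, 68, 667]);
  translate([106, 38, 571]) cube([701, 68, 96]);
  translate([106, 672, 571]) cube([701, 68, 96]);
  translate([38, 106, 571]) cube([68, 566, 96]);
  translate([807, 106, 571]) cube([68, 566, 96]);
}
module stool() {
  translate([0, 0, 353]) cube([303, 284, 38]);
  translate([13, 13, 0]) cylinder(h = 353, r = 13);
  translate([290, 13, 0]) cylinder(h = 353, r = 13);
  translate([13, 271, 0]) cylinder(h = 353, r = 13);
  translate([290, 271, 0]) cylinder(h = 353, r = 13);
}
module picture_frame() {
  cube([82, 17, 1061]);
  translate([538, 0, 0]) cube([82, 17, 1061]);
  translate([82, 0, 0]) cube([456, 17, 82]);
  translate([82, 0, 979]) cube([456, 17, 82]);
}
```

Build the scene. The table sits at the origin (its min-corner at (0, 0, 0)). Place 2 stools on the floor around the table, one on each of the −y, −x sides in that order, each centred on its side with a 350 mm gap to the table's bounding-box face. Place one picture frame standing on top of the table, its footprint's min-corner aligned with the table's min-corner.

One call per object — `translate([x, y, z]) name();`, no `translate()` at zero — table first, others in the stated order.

table();
translate([305, -634, 0]) stool();
translate([-653, 247, 0]) stool();
translate([0, 0, 704]) picture_frame();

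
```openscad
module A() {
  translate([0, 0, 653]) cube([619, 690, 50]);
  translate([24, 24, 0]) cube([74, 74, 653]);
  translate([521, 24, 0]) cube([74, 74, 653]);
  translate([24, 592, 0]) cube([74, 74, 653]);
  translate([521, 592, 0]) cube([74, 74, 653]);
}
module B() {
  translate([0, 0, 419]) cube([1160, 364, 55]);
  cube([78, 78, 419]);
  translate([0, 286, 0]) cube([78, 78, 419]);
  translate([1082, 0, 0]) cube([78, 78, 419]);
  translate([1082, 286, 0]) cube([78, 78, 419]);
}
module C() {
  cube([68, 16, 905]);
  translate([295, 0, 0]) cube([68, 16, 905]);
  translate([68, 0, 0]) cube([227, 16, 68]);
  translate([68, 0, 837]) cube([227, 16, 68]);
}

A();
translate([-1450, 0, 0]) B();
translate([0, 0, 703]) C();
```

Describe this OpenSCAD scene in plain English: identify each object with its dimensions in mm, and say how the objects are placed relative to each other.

A is a table with a 619×690 mm rectangular top, 50 mm thick, top surface at z = 703 mm, supported by four 74×74 mm square legs, each inset 24 mm from the nearest pair of top edges, running from the floor.

B is a long wooden bench with a 1160 mm (x) × 364 mm (y) seat, 55 mm thick, its top surface 474 mm above the floor. Four 78 mm square legs at the seat corners, flush with the edges, run from z = 0 to the seat underside.

C is a picture frame with a 227×769 mm rectangular opening (x by z) and a uniform 68 mm border on every side. Frame depth is 16 mm along y. It is built from two vertical stiles running the full outside height and two horizontal rails spanning the gap between the stiles.

The bench is on the floor beside the table on its −x side. The picture frame is on top of the table.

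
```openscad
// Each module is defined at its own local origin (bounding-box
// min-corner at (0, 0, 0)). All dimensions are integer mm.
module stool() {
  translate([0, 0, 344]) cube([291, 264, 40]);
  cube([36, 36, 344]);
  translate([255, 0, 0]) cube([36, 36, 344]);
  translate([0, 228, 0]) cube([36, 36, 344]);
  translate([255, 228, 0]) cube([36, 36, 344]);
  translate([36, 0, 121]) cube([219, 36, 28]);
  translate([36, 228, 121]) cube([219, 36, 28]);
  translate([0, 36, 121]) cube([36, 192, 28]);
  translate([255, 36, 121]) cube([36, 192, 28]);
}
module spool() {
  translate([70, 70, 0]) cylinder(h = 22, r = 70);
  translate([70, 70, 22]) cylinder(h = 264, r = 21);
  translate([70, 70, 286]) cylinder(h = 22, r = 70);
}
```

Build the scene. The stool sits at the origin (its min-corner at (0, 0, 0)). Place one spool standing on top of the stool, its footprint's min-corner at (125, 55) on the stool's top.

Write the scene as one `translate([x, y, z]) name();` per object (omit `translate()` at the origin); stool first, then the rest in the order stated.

stool();
translate([125, 55, 384]) spool();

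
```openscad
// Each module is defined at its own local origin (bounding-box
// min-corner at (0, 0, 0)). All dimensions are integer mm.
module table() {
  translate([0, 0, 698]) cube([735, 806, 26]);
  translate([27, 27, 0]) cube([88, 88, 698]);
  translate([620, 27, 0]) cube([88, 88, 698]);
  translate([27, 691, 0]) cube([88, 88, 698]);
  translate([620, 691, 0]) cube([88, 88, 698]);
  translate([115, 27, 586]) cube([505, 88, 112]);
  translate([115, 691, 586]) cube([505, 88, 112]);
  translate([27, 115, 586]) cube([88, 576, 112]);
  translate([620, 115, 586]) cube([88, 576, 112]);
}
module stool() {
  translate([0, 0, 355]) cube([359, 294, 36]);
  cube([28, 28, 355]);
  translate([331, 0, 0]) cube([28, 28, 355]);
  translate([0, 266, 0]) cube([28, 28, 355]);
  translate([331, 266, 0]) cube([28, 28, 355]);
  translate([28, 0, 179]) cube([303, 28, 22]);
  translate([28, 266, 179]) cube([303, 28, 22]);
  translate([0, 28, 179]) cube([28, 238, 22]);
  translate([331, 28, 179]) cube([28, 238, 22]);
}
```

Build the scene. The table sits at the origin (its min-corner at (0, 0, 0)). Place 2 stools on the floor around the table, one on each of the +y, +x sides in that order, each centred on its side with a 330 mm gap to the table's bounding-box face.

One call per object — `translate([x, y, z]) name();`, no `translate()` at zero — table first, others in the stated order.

table();
translate([188, 1136, 0]) stool();
translate([1065, 256, 0]) stool();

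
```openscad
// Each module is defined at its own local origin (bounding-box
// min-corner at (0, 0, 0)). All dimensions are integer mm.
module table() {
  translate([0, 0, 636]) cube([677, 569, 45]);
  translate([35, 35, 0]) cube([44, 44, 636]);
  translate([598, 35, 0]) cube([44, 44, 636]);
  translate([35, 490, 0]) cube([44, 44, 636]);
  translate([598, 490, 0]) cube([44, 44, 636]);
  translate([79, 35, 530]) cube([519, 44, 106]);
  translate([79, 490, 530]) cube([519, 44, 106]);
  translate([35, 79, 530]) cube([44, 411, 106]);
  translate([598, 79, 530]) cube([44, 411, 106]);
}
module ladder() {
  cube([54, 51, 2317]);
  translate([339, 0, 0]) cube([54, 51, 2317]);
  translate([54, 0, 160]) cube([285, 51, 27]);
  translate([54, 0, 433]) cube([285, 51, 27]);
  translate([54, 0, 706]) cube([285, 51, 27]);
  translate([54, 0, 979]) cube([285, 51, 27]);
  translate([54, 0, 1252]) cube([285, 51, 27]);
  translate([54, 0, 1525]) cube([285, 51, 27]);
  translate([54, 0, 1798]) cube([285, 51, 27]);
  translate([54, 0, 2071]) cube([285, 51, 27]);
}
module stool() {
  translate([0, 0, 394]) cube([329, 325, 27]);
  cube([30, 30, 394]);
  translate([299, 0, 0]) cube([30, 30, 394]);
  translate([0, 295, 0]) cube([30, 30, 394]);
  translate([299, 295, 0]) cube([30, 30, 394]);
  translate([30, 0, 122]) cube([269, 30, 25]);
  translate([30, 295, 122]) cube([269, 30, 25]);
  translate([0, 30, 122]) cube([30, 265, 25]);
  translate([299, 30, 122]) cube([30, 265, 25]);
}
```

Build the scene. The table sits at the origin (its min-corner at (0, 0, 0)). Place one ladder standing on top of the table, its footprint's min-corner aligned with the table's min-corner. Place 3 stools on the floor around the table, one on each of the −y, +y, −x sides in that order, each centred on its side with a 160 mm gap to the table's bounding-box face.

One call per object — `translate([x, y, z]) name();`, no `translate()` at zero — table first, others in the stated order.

table();
translate([0, 0, 681]) ladder();
translate([174, -485, 0]) stool();
translate([174, 729, 0]) stool();
translate([-489, 122, 0]) stool();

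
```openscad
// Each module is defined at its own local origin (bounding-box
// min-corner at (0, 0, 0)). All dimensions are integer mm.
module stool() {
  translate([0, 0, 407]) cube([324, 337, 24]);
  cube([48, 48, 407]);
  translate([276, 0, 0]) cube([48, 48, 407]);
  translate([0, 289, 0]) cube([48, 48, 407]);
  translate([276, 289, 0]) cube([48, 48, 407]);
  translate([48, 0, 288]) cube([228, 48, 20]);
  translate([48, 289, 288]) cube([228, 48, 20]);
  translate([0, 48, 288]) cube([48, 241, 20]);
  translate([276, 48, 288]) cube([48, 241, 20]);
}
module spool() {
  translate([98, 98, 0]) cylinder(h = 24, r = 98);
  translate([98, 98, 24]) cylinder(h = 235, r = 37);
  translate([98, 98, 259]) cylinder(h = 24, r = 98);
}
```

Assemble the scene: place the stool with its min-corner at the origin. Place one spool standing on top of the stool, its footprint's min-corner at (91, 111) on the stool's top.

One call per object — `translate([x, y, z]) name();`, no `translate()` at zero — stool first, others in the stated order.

stool();
translate([91, 111, 431]) spool();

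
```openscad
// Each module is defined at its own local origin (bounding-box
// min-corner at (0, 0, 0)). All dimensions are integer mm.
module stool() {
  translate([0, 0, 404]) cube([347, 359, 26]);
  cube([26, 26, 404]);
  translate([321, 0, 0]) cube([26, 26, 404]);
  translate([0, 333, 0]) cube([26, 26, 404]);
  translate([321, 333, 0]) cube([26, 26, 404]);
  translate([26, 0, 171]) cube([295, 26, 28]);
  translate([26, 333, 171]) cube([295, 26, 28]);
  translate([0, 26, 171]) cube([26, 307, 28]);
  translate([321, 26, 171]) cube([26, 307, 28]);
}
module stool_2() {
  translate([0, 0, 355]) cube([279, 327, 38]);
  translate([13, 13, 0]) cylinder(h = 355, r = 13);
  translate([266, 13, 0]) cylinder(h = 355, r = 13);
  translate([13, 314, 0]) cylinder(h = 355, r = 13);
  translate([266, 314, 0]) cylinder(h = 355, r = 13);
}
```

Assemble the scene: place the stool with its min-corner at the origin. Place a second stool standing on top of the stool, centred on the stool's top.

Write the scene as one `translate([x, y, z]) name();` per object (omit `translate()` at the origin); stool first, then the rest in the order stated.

stool();
translate([34, 16, 430]) stool_2();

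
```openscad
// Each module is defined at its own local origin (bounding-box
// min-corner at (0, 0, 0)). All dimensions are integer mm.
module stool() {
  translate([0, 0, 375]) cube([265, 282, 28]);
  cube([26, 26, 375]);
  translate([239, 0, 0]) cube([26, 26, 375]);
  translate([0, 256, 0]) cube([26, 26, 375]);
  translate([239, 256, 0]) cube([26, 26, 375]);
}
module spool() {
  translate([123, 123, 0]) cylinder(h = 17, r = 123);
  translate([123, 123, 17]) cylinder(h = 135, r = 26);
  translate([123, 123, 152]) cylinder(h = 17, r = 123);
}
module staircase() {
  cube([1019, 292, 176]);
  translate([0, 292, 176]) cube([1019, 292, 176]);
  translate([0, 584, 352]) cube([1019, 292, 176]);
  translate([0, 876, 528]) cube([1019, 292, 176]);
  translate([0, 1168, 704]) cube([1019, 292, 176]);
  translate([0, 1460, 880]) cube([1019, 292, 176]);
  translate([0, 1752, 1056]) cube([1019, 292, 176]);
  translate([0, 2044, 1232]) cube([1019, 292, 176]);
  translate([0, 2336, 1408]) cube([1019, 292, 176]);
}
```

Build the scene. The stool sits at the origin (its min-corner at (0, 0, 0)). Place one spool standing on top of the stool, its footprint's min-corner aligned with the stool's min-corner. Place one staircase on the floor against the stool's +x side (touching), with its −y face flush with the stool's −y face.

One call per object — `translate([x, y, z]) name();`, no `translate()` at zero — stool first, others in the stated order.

stool();
translate([0, 0, 403]) spool();
translate([265, 0, 0]) staircase();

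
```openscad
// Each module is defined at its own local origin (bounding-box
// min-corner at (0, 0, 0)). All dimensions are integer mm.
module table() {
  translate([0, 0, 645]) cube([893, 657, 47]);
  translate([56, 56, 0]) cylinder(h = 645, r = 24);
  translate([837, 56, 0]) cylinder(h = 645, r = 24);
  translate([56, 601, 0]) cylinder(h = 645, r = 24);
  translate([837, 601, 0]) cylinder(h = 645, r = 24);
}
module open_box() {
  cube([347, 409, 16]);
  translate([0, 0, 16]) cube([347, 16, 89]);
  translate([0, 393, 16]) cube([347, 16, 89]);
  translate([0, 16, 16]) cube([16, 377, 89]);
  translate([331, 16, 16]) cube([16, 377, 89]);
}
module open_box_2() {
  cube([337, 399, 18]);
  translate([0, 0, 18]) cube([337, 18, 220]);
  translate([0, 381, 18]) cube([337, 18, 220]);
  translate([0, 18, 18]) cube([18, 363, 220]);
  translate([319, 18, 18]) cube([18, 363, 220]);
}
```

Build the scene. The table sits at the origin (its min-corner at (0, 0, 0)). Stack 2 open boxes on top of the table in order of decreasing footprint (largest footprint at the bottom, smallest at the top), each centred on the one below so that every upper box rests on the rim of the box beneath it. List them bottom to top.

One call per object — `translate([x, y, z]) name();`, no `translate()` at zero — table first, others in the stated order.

table();
translate([273, 124, 692]) open_box();
translate([278, 129, 797]) open_box_2();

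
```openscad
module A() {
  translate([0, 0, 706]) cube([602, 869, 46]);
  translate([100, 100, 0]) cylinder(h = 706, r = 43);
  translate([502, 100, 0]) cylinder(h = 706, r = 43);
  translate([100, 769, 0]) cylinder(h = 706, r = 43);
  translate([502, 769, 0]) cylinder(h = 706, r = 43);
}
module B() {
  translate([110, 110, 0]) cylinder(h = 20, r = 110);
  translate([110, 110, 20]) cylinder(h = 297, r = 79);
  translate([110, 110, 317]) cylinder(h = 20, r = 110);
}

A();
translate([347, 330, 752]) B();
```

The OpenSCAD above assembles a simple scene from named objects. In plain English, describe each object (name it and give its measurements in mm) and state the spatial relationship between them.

A is a table: top 602 mm (x) × 869 mm (y), 46 mm thick, upper face at z = 752 mm, on four round legs of 86 mm diameter, each leg's bounding box inset 57 mm from the nearest pair of top edges, running from z = 0 to the bottom of the top.

B is a spool: two coaxial disc flanges of radius 110 mm and thickness 20 mm, joined by a core cylinder of radius 79 mm and height 297 mm. The lower flange rests on z = 0 and the three cylinders share a vertical axis.

The spool is on top of the table.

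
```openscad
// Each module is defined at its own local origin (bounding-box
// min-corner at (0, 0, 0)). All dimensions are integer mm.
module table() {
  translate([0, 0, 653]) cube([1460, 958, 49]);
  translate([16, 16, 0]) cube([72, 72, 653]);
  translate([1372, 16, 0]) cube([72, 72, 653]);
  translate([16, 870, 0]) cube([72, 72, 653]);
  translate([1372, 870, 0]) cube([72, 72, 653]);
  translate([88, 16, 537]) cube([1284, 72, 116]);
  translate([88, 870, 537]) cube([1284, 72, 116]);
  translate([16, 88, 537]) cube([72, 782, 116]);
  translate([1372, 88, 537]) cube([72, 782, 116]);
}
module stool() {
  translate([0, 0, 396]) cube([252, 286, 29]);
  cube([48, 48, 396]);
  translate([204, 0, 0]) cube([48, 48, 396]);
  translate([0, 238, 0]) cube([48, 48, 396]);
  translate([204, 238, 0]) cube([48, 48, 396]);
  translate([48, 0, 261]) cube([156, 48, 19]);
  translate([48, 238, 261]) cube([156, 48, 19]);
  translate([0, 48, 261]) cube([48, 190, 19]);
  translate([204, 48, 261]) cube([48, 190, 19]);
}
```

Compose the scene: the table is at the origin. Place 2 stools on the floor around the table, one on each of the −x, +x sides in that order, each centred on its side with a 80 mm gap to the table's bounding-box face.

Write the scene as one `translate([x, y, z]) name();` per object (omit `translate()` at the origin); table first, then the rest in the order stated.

table();
translate([-332, 336, 0]) stool();
translate([1540, 336, 0]) stool();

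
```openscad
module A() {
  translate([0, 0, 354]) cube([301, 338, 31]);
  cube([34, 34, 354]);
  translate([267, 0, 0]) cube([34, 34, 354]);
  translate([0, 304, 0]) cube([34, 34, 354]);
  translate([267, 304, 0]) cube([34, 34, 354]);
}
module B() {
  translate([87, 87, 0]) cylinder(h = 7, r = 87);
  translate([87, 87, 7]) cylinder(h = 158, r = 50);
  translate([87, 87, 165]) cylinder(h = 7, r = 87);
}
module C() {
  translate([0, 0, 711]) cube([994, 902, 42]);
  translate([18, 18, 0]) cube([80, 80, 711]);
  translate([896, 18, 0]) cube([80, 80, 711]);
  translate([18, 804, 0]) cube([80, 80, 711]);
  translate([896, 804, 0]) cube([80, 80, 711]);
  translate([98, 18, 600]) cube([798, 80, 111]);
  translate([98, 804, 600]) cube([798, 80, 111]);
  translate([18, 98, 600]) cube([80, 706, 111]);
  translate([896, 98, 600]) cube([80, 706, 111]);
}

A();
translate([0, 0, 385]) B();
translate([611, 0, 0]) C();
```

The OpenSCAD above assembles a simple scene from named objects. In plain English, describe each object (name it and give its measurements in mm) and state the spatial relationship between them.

A is a simple wooden stool: a rectangular seat 301 mm (x) by 338 mm (y), 31 mm thick, top face at z = 385 mm, on four square legs, each 34×34 mm in cross-section. The legs rest on z = 0, each flush with a corner of the seat.

B is a spool: two coaxial disc flanges of radius 87 mm and thickness 7 mm, joined by a core cylinder of radius 50 mm and height 158 mm. The lower flange rests on z = 0 and the three cylinders share a vertical axis.

C is a table: top 994 mm (x) × 902 mm (y), 42 mm thick, upper face at z = 753 mm, on four 80×80 mm square legs, each inset 18 mm from the nearest pair of top edges, running from z = 0 to the bottom of the top. Four apron rails, 80 mm thick and 111 mm tall, run between adjacent legs with their top edges flush with the underside of the top and their outer faces flush with the legs' outer faces.

The spool is on top of the stool. The table is on the floor beside the stool on its +x side.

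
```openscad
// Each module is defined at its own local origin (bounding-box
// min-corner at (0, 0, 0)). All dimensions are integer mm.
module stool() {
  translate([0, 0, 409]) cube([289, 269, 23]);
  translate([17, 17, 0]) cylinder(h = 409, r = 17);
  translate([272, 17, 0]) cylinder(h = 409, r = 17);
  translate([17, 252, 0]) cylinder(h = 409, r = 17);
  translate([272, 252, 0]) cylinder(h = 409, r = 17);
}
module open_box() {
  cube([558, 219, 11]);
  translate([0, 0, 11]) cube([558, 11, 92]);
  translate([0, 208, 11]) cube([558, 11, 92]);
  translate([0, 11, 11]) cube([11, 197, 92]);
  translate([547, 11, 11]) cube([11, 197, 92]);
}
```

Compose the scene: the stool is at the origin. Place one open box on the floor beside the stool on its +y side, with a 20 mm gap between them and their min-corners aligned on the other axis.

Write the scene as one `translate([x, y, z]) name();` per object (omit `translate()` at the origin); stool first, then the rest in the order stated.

stool();
translate([0, 289, 0]) open_box();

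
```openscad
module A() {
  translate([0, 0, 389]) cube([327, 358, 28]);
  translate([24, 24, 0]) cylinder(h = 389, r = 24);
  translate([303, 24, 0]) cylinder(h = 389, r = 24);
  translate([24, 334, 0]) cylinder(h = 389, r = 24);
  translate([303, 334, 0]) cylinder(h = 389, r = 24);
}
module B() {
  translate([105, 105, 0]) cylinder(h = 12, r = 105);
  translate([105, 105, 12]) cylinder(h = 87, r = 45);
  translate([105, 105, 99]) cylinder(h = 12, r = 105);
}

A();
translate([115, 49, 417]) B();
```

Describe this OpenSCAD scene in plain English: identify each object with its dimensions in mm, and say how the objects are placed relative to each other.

A is a four-legged stool. The seat is 327×358 mm, 28 mm thick, top at z = 417 mm. It stands on four round legs, each 48 mm in diameter, from z = 0 to the seat underside, each leg's axis is inset half a diameter from the nearest pair of seat edges (so the leg's bounding box is flush with the corner).

B is a spool: two coaxial disc flanges of radius 105 mm and thickness 12 mm, joined by a core cylinder of radius 45 mm and height 87 mm. The lower flange rests on z = 0 and the three cylinders share a vertical axis.

The spool is on top of the stool.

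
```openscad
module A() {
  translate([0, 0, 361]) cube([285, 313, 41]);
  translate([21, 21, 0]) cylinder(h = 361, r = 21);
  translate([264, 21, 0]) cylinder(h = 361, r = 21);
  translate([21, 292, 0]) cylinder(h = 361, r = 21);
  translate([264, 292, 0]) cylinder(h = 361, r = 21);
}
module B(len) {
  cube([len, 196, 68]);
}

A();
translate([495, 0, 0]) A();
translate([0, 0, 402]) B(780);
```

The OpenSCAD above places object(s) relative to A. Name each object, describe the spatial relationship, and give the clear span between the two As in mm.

A is a stool. B is a beam. A beam spans the tops of two stools. The clear span between the two stools is 210 mm.

Second stool starts at x = 495; first ends at x = 285; clear span = 495 − 285 = 210 mm.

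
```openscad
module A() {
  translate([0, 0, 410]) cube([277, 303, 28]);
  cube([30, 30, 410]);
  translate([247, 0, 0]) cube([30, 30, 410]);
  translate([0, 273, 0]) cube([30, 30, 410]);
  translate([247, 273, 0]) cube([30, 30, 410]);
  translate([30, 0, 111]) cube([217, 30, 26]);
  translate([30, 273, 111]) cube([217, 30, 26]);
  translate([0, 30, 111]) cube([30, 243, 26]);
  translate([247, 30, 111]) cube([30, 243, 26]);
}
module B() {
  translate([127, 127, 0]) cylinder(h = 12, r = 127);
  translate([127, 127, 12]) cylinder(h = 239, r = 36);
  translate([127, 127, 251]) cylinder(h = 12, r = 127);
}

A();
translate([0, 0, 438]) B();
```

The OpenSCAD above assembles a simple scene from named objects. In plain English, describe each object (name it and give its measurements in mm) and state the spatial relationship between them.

A is a four-legged stool. The seat is 277×303 mm, 28 mm thick, top at z = 438 mm. It stands on four square legs, each 30×30 mm in cross-section, from z = 0 to the seat underside, each flush with a corner of the seat. Four stretchers, 30 mm wide and 26 mm tall, connect adjacent legs with their undersides at z = 111 mm, each running between the inner faces of the legs it joins and aligned with the legs' outer faces on the other axis.

B is a spool: two coaxial disc flanges of radius 127 mm and thickness 12 mm, joined by a core cylinder of radius 36 mm and height 239 mm. The lower flange rests on z = 0 and the three cylinders share a vertical axis.

The spool is on top of the stool.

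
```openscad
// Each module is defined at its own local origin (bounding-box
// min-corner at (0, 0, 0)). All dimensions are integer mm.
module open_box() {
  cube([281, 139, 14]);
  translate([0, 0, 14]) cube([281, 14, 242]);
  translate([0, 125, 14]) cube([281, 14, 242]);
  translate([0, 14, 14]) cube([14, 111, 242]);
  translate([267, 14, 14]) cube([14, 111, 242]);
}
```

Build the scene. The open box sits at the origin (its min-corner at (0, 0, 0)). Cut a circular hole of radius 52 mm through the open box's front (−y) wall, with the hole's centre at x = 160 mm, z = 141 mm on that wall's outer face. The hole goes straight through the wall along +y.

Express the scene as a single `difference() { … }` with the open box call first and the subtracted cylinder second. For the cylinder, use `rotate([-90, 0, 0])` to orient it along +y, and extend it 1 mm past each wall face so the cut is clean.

difference() {
  open_box();
  translate([160, -1, 141]) rotate([-90, 0, 0]) cylinder(h = 16, r = 52);
}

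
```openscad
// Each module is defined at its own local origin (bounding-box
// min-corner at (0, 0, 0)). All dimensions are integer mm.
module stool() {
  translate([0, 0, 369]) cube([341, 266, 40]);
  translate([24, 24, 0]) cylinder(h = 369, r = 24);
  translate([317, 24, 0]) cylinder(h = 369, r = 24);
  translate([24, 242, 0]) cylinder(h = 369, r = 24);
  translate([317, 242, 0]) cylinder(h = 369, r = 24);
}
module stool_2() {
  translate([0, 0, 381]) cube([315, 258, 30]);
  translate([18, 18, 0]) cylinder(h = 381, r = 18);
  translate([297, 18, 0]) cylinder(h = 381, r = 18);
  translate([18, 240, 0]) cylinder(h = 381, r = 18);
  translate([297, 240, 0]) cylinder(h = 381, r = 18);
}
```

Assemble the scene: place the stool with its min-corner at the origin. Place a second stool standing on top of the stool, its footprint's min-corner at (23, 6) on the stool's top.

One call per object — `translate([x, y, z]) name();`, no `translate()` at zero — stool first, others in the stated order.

stool();
translate([23, 6, 409]) stool_2();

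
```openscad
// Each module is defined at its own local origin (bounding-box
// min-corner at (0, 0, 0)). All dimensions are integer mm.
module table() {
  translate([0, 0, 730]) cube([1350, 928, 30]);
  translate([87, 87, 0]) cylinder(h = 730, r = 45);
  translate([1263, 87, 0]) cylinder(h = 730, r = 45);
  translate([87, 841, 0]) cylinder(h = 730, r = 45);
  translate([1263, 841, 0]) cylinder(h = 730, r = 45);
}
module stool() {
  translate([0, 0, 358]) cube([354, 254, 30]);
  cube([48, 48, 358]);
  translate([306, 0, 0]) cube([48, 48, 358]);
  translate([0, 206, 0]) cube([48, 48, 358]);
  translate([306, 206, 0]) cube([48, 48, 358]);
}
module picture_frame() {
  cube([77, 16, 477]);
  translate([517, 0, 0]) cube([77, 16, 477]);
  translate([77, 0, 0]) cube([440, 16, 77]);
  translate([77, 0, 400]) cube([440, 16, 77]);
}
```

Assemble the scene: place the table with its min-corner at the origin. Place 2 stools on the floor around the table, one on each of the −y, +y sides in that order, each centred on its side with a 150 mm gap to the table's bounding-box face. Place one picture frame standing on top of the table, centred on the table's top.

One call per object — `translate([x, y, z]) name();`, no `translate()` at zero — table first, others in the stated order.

table();
translate([498, -404, 0]) stool();
translate([498, 1078, 0]) stool();
translate([378, 456, 760]) picture_frame();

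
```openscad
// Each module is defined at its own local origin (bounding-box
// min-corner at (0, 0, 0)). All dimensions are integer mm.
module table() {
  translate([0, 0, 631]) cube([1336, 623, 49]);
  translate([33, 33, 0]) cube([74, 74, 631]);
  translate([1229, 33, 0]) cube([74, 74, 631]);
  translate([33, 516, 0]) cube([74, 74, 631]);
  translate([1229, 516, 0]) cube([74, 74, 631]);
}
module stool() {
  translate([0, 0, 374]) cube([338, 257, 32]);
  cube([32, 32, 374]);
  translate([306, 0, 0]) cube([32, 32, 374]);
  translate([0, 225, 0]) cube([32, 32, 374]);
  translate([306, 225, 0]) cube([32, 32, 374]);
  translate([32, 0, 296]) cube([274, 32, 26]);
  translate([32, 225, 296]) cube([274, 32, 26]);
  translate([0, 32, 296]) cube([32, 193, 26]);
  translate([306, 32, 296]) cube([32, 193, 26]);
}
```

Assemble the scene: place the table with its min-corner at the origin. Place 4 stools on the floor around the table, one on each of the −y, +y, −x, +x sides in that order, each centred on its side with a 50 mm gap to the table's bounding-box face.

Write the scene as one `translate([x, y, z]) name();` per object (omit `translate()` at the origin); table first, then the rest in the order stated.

table();
translate([499, -307, 0]) stool();
translate([499, 673, 0]) stool();
translate([-388, 183, 0]) stool();
translate([1386, 183, 0]) stool();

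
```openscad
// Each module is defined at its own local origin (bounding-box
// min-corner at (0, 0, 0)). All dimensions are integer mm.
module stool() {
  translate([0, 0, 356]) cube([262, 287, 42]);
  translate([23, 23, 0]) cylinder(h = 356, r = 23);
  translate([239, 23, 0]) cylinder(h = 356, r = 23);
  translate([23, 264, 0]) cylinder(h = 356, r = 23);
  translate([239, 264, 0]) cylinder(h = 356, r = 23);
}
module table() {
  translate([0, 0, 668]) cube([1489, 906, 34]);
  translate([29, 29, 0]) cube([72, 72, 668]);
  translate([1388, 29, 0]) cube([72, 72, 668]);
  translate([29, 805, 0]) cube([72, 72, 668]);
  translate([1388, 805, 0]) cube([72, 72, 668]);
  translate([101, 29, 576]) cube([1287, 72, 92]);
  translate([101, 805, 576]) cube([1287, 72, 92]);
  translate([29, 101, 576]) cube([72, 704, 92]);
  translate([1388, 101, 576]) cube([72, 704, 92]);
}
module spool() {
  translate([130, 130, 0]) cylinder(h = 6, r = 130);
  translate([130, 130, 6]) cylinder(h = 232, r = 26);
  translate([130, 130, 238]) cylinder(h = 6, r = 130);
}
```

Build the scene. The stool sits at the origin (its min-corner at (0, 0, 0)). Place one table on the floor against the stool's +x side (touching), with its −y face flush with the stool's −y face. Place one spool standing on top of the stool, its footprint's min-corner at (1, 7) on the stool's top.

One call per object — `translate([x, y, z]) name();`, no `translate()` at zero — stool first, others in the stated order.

stool();
translate([262, 0, 0]) table();
translate([1, 7, 398]) spool();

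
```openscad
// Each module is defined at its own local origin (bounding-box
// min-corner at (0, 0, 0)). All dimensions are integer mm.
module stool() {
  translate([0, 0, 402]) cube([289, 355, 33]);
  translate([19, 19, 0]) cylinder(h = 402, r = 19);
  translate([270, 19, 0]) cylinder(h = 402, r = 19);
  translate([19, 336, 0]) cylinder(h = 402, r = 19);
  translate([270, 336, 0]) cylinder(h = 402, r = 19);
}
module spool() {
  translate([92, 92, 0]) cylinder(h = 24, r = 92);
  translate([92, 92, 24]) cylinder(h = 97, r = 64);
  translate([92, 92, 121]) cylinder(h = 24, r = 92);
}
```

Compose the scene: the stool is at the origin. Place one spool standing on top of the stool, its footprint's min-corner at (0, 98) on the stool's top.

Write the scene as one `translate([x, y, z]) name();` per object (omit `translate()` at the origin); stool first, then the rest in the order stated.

stool();
translate([0, 98, 435]) spool();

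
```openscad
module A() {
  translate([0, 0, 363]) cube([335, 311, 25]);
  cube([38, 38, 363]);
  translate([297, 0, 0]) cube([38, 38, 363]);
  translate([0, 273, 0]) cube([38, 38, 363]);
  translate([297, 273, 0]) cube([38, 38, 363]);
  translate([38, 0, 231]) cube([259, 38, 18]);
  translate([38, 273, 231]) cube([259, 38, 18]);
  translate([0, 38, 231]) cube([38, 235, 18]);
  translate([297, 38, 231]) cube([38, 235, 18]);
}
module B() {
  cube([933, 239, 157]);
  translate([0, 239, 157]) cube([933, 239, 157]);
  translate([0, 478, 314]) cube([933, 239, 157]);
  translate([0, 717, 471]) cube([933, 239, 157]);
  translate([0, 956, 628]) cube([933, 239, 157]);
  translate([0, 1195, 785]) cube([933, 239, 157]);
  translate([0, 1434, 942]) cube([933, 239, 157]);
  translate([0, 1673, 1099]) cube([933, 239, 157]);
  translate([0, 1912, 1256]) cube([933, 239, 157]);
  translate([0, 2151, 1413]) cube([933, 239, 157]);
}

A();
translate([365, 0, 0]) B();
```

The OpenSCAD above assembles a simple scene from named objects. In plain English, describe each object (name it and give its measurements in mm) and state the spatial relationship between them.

A is a four-legged stool. The seat is 335×311 mm, 25 mm thick, top at z = 388 mm. It stands on four square legs, each 38×38 mm in cross-section, from z = 0 to the seat underside, each flush with a corner of the seat. Four stretchers, 38 mm wide and 18 mm tall, connect adjacent legs with their undersides at z = 231 mm, each running between the inner faces of the legs it joins and aligned with the legs' outer faces on the other axis.

B is a straight staircase of 10 solid steps. Each step is 933 mm wide (x), 239 mm deep (y, the going) and 157 mm tall (the rise). The first step rests on the floor; each subsequent step sits one going further in +y and one rise higher in +z, directly behind and above the previous step with no overlap.

The staircase is on the floor beside the stool on its +x side.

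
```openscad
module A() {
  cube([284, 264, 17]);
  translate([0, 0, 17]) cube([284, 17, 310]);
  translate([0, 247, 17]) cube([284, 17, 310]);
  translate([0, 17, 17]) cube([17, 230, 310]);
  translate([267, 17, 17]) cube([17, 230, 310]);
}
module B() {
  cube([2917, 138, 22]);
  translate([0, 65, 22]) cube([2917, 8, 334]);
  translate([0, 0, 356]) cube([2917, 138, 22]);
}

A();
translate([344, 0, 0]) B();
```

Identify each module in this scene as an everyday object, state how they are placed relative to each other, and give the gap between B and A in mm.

A is an open box. B is an I-beam. The I-beam is on the floor beside the open box on its +x side. The gap between the I-beam and the open box is 60 mm.

The I-beam's nearest face is 60 mm from the open box's +x face.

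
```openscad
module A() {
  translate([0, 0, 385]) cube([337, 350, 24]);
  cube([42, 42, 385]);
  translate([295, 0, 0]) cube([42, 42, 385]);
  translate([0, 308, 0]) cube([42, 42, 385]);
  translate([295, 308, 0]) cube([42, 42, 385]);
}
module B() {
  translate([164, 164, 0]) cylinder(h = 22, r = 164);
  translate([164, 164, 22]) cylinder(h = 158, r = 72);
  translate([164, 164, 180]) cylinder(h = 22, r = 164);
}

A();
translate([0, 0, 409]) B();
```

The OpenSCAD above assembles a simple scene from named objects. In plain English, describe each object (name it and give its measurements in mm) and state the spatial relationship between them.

A is a four-legged stool. The seat is a 337×350×24 mm slab whose top surface is at z = 409 mm; four square legs, each 42×42 mm in cross-section, run from the floor (z = 0) to the underside of the seat, each flush with a corner of the seat.

B is a spool: two coaxial disc flanges of radius 164 mm and thickness 22 mm, joined by a core cylinder of radius 72 mm and height 158 mm. The lower flange rests on z = 0 and the three cylinders share a vertical axis.

The spool is on top of the stool.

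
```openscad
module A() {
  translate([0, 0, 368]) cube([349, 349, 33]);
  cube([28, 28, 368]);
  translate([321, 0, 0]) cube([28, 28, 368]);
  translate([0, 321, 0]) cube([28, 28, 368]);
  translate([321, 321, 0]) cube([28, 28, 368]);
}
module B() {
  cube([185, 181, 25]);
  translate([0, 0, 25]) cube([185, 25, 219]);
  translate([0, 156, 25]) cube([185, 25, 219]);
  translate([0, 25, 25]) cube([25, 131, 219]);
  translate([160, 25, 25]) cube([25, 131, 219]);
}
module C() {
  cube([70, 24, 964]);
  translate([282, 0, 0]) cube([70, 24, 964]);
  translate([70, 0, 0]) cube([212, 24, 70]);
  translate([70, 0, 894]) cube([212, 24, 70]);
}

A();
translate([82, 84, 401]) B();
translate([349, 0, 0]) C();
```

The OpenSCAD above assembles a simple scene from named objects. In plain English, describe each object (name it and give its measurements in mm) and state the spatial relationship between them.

A is a four-legged stool. The seat is a 349×349×33 mm slab whose top surface is at z = 401 mm; four square legs, each 28×28 mm in cross-section, run from the floor (z = 0) to the underside of the seat, each flush with a corner of the seat.

B is an open storage box with external size 185×181×244 mm and wall thickness 25 mm (the base is also 25 mm thick). The base covers the whole footprint; the four walls stand on the base, with the y-facing walls full-width and the x-facing walls fitting between their inner faces.

C is a picture frame with a 212×824 mm rectangular opening (x by z) and a uniform 70 mm border on every side. Frame depth is 24 mm along y. It is built from two vertical stiles running the full outside height and two horizontal rails spanning the gap between the stiles.

The open box is on top of the stool, centred. The picture frame is against the stool's +x side, with their −y faces flush.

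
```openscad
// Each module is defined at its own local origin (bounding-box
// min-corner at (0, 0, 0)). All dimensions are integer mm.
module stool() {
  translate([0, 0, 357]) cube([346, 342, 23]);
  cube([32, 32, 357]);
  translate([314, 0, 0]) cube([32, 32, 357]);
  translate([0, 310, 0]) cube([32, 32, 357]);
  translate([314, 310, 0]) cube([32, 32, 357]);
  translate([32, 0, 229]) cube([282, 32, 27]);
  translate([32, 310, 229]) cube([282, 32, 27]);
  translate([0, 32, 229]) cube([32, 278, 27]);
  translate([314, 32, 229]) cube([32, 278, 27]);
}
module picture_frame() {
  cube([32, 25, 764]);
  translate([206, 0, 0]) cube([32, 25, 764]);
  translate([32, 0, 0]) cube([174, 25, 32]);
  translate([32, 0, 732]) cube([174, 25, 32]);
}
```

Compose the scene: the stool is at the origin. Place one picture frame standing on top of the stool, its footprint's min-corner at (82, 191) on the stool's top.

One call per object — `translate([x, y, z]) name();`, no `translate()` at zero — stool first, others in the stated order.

stool();
translate([82, 191, 380]) picture_frame();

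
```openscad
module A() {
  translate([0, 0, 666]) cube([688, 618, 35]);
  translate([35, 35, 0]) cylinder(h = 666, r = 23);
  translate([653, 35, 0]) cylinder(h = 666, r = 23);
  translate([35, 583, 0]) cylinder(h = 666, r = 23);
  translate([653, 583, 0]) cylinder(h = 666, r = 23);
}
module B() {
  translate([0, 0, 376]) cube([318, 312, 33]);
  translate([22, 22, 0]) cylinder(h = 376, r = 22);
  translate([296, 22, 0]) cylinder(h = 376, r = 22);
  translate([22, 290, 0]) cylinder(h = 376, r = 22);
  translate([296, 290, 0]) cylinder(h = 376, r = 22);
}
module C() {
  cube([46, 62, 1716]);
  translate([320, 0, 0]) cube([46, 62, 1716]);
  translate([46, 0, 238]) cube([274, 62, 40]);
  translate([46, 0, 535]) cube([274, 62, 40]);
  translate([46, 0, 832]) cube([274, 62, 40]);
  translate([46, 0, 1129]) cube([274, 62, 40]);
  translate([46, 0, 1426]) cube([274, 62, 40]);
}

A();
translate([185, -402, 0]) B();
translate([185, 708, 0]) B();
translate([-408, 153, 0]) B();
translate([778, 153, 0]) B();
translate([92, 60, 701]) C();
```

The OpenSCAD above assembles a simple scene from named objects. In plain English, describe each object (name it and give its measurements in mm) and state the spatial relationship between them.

A is a table with a 688×618 mm rectangular top, 35 mm thick, top surface at z = 701 mm, supported by four round legs of 46 mm diameter, each leg's bounding box inset 12 mm from the nearest pair of top edges, running from the floor.

B is a four-legged stool. The seat is a 318×312×33 mm slab whose top surface is at z = 409 mm; four round legs, each 44 mm in diameter, run from the floor (z = 0) to the underside of the seat, each leg's axis is inset half a diameter from the nearest pair of seat edges (so the leg's bounding box is flush with the corner).

C is a straight ladder. Two 46×62 mm vertical rails, 1716 mm tall, stand 366 mm apart (outside-to-outside) with their front faces coplanar on the −y side. 5 rungs, each 62 mm deep and 40 mm tall, span between the inner faces of the rails, front faces flush with the rails. The lowest rung's underside is at z = 238 mm and rungs are spaced 297 mm apart (underside to underside).

Four stools sit around the table at the −y, +y, −x, +x sides. The ladder is on top of the table.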